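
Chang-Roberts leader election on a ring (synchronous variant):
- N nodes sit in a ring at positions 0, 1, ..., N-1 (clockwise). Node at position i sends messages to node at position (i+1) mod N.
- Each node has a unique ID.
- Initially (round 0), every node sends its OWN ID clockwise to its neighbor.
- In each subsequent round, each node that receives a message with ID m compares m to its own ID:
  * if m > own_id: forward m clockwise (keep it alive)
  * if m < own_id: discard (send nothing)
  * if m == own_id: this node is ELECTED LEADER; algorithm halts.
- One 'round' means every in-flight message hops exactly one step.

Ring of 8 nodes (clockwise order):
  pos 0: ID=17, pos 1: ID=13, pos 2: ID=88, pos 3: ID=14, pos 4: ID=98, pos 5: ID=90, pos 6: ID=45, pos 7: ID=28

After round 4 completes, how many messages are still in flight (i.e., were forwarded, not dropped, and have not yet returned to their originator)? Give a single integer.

Answer: 2

Derivation:
Round 1: pos1(id13) recv 17: fwd; pos2(id88) recv 13: drop; pos3(id14) recv 88: fwd; pos4(id98) recv 14: drop; pos5(id90) recv 98: fwd; pos6(id45) recv 90: fwd; pos7(id28) recv 45: fwd; pos0(id17) recv 28: fwd
Round 2: pos2(id88) recv 17: drop; pos4(id98) recv 88: drop; pos6(id45) recv 98: fwd; pos7(id28) recv 90: fwd; pos0(id17) recv 45: fwd; pos1(id13) recv 28: fwd
Round 3: pos7(id28) recv 98: fwd; pos0(id17) recv 90: fwd; pos1(id13) recv 45: fwd; pos2(id88) recv 28: drop
Round 4: pos0(id17) recv 98: fwd; pos1(id13) recv 90: fwd; pos2(id88) recv 45: drop
After round 4: 2 messages still in flight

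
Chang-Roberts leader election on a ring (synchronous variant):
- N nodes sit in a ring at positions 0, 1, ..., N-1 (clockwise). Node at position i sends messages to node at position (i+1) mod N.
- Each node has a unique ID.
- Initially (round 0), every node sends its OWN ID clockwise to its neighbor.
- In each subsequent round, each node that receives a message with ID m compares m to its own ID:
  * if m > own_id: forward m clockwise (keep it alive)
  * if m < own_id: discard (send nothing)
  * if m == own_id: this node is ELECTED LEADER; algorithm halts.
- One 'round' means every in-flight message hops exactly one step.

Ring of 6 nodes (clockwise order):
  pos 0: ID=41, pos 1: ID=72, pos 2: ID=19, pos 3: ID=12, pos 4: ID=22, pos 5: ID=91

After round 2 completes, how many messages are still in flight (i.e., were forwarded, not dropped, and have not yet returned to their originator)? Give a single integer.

Round 1: pos1(id72) recv 41: drop; pos2(id19) recv 72: fwd; pos3(id12) recv 19: fwd; pos4(id22) recv 12: drop; pos5(id91) recv 22: drop; pos0(id41) recv 91: fwd
Round 2: pos3(id12) recv 72: fwd; pos4(id22) recv 19: drop; pos1(id72) recv 91: fwd
After round 2: 2 messages still in flight

Answer: 2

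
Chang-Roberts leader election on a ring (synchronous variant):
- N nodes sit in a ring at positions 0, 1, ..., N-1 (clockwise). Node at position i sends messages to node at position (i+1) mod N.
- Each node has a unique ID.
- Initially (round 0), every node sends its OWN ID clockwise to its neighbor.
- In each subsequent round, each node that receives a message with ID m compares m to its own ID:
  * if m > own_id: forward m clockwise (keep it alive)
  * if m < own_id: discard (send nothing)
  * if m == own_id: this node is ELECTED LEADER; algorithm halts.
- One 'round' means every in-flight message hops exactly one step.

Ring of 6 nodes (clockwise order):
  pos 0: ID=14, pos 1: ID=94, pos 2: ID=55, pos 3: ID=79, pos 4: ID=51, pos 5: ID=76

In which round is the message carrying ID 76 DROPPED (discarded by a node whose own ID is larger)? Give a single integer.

Round 1: pos1(id94) recv 14: drop; pos2(id55) recv 94: fwd; pos3(id79) recv 55: drop; pos4(id51) recv 79: fwd; pos5(id76) recv 51: drop; pos0(id14) recv 76: fwd
Round 2: pos3(id79) recv 94: fwd; pos5(id76) recv 79: fwd; pos1(id94) recv 76: drop
Round 3: pos4(id51) recv 94: fwd; pos0(id14) recv 79: fwd
Round 4: pos5(id76) recv 94: fwd; pos1(id94) recv 79: drop
Round 5: pos0(id14) recv 94: fwd
Round 6: pos1(id94) recv 94: ELECTED
Message ID 76 originates at pos 5; dropped at pos 1 in round 2

Answer: 2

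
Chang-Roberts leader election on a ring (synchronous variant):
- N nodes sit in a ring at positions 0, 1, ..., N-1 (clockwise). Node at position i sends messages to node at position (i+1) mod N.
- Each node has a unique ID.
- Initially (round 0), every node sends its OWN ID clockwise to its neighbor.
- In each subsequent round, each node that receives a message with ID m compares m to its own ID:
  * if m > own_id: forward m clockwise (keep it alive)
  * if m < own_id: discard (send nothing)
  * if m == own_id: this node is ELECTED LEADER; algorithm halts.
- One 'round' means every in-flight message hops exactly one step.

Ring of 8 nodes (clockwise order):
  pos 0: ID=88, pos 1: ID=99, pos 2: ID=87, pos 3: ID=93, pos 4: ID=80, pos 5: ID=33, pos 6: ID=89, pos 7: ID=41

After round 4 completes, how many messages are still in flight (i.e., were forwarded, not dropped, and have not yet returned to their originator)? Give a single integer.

Round 1: pos1(id99) recv 88: drop; pos2(id87) recv 99: fwd; pos3(id93) recv 87: drop; pos4(id80) recv 93: fwd; pos5(id33) recv 80: fwd; pos6(id89) recv 33: drop; pos7(id41) recv 89: fwd; pos0(id88) recv 41: drop
Round 2: pos3(id93) recv 99: fwd; pos5(id33) recv 93: fwd; pos6(id89) recv 80: drop; pos0(id88) recv 89: fwd
Round 3: pos4(id80) recv 99: fwd; pos6(id89) recv 93: fwd; pos1(id99) recv 89: drop
Round 4: pos5(id33) recv 99: fwd; pos7(id41) recv 93: fwd
After round 4: 2 messages still in flight

Answer: 2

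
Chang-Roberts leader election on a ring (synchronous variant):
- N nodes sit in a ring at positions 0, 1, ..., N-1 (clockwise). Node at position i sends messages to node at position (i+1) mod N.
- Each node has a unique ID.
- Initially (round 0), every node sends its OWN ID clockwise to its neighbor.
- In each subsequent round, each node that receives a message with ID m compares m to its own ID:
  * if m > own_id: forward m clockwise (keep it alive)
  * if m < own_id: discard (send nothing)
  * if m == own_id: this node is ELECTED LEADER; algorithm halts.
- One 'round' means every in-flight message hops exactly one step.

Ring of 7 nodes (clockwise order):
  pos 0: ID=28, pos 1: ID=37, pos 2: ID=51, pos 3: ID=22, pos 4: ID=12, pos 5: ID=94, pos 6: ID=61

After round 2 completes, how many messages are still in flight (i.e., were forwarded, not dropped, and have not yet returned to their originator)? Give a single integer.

Answer: 3

Derivation:
Round 1: pos1(id37) recv 28: drop; pos2(id51) recv 37: drop; pos3(id22) recv 51: fwd; pos4(id12) recv 22: fwd; pos5(id94) recv 12: drop; pos6(id61) recv 94: fwd; pos0(id28) recv 61: fwd
Round 2: pos4(id12) recv 51: fwd; pos5(id94) recv 22: drop; pos0(id28) recv 94: fwd; pos1(id37) recv 61: fwd
After round 2: 3 messages still in flight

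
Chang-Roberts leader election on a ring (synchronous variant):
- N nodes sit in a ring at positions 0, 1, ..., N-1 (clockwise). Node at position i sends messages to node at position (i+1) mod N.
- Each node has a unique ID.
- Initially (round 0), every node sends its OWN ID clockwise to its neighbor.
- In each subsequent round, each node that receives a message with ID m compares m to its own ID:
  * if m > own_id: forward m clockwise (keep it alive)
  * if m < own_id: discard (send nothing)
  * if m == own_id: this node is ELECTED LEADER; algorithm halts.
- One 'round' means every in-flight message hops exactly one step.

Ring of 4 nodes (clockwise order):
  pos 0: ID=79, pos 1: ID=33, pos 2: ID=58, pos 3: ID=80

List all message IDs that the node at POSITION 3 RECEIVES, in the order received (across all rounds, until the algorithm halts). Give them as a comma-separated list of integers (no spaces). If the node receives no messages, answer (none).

Answer: 58,79,80

Derivation:
Round 1: pos1(id33) recv 79: fwd; pos2(id58) recv 33: drop; pos3(id80) recv 58: drop; pos0(id79) recv 80: fwd
Round 2: pos2(id58) recv 79: fwd; pos1(id33) recv 80: fwd
Round 3: pos3(id80) recv 79: drop; pos2(id58) recv 80: fwd
Round 4: pos3(id80) recv 80: ELECTED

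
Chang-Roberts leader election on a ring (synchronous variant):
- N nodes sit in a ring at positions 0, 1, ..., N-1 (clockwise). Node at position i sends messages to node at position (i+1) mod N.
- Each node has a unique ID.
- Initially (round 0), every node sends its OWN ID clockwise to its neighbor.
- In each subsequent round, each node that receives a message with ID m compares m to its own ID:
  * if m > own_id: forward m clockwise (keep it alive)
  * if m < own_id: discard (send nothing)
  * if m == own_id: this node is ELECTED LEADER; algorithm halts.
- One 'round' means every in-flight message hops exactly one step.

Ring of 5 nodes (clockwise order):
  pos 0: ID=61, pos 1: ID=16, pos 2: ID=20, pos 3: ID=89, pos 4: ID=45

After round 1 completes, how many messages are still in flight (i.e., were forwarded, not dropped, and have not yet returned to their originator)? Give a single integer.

Round 1: pos1(id16) recv 61: fwd; pos2(id20) recv 16: drop; pos3(id89) recv 20: drop; pos4(id45) recv 89: fwd; pos0(id61) recv 45: drop
After round 1: 2 messages still in flight

Answer: 2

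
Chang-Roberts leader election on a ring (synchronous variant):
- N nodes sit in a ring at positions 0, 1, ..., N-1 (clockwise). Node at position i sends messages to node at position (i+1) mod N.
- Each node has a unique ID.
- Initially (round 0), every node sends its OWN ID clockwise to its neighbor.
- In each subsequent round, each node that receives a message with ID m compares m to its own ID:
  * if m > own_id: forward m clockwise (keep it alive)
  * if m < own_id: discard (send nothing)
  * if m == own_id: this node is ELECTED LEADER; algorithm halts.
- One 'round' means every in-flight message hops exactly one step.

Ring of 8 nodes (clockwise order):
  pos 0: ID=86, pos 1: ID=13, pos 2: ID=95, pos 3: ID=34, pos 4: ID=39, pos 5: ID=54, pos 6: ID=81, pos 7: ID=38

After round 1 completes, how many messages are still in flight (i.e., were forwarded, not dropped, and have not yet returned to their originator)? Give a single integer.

Answer: 3

Derivation:
Round 1: pos1(id13) recv 86: fwd; pos2(id95) recv 13: drop; pos3(id34) recv 95: fwd; pos4(id39) recv 34: drop; pos5(id54) recv 39: drop; pos6(id81) recv 54: drop; pos7(id38) recv 81: fwd; pos0(id86) recv 38: drop
After round 1: 3 messages still in flight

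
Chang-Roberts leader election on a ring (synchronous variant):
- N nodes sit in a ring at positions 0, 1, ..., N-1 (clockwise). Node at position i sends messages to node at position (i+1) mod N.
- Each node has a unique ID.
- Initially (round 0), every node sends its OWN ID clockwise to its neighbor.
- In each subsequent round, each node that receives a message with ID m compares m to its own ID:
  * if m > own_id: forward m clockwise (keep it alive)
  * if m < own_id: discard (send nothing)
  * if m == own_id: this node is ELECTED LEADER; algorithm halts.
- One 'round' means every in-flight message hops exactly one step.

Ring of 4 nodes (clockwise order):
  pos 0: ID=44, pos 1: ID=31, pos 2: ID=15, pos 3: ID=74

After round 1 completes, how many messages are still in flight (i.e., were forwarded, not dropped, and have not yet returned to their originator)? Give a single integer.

Answer: 3

Derivation:
Round 1: pos1(id31) recv 44: fwd; pos2(id15) recv 31: fwd; pos3(id74) recv 15: drop; pos0(id44) recv 74: fwd
After round 1: 3 messages still in flight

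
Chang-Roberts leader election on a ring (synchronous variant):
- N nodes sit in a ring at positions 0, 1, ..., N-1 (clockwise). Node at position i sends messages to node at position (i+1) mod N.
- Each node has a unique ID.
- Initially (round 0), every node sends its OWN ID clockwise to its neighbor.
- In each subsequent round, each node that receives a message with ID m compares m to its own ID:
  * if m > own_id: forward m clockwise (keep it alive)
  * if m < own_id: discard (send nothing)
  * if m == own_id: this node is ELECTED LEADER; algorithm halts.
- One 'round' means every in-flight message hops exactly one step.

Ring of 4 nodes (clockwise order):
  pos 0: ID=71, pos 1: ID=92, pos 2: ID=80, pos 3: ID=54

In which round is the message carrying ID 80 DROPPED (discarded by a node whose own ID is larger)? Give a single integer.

Round 1: pos1(id92) recv 71: drop; pos2(id80) recv 92: fwd; pos3(id54) recv 80: fwd; pos0(id71) recv 54: drop
Round 2: pos3(id54) recv 92: fwd; pos0(id71) recv 80: fwd
Round 3: pos0(id71) recv 92: fwd; pos1(id92) recv 80: drop
Round 4: pos1(id92) recv 92: ELECTED
Message ID 80 originates at pos 2; dropped at pos 1 in round 3

Answer: 3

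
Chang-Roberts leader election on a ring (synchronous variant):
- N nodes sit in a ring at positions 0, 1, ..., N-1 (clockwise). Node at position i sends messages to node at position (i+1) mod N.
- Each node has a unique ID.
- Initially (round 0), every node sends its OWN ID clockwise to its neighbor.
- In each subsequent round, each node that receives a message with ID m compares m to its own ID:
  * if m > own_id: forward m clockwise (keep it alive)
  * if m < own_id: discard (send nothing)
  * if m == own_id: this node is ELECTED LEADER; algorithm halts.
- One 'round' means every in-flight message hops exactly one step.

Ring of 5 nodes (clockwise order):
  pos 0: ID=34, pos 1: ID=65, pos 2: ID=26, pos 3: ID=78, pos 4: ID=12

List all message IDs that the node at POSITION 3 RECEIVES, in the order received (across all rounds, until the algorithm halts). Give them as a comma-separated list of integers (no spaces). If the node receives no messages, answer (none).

Answer: 26,65,78

Derivation:
Round 1: pos1(id65) recv 34: drop; pos2(id26) recv 65: fwd; pos3(id78) recv 26: drop; pos4(id12) recv 78: fwd; pos0(id34) recv 12: drop
Round 2: pos3(id78) recv 65: drop; pos0(id34) recv 78: fwd
Round 3: pos1(id65) recv 78: fwd
Round 4: pos2(id26) recv 78: fwd
Round 5: pos3(id78) recv 78: ELECTED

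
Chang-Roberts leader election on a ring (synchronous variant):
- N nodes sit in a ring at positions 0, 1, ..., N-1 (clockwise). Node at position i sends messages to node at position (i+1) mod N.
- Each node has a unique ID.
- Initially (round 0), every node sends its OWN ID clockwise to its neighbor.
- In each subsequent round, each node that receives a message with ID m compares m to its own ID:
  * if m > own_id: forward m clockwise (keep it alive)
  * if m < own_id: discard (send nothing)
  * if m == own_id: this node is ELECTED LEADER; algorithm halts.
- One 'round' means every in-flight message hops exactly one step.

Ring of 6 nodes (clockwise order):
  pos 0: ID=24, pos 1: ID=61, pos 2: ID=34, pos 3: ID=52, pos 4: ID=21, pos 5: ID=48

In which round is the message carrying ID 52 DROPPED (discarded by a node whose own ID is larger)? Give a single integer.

Round 1: pos1(id61) recv 24: drop; pos2(id34) recv 61: fwd; pos3(id52) recv 34: drop; pos4(id21) recv 52: fwd; pos5(id48) recv 21: drop; pos0(id24) recv 48: fwd
Round 2: pos3(id52) recv 61: fwd; pos5(id48) recv 52: fwd; pos1(id61) recv 48: drop
Round 3: pos4(id21) recv 61: fwd; pos0(id24) recv 52: fwd
Round 4: pos5(id48) recv 61: fwd; pos1(id61) recv 52: drop
Round 5: pos0(id24) recv 61: fwd
Round 6: pos1(id61) recv 61: ELECTED
Message ID 52 originates at pos 3; dropped at pos 1 in round 4

Answer: 4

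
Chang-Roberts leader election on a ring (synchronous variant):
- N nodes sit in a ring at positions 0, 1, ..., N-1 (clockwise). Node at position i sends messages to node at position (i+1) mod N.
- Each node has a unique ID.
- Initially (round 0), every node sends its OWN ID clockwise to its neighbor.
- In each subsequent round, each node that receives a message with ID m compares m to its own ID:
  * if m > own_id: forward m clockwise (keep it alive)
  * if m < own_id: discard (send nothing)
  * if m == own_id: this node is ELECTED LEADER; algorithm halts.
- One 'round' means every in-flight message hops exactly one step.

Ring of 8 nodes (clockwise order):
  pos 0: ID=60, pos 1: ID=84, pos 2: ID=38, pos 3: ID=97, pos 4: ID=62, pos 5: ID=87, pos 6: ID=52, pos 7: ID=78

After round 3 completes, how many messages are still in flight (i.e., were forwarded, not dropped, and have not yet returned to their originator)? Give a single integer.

Round 1: pos1(id84) recv 60: drop; pos2(id38) recv 84: fwd; pos3(id97) recv 38: drop; pos4(id62) recv 97: fwd; pos5(id87) recv 62: drop; pos6(id52) recv 87: fwd; pos7(id78) recv 52: drop; pos0(id60) recv 78: fwd
Round 2: pos3(id97) recv 84: drop; pos5(id87) recv 97: fwd; pos7(id78) recv 87: fwd; pos1(id84) recv 78: drop
Round 3: pos6(id52) recv 97: fwd; pos0(id60) recv 87: fwd
After round 3: 2 messages still in flight

Answer: 2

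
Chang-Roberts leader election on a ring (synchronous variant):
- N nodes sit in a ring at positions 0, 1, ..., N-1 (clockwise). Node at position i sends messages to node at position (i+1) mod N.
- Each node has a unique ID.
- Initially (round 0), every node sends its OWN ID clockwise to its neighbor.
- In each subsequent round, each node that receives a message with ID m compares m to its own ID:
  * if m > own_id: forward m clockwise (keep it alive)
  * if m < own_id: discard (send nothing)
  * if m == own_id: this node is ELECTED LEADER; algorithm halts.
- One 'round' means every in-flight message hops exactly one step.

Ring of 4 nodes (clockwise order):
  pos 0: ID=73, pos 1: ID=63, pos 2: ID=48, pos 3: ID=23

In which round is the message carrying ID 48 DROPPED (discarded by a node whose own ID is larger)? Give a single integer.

Answer: 2

Derivation:
Round 1: pos1(id63) recv 73: fwd; pos2(id48) recv 63: fwd; pos3(id23) recv 48: fwd; pos0(id73) recv 23: drop
Round 2: pos2(id48) recv 73: fwd; pos3(id23) recv 63: fwd; pos0(id73) recv 48: drop
Round 3: pos3(id23) recv 73: fwd; pos0(id73) recv 63: drop
Round 4: pos0(id73) recv 73: ELECTED
Message ID 48 originates at pos 2; dropped at pos 0 in round 2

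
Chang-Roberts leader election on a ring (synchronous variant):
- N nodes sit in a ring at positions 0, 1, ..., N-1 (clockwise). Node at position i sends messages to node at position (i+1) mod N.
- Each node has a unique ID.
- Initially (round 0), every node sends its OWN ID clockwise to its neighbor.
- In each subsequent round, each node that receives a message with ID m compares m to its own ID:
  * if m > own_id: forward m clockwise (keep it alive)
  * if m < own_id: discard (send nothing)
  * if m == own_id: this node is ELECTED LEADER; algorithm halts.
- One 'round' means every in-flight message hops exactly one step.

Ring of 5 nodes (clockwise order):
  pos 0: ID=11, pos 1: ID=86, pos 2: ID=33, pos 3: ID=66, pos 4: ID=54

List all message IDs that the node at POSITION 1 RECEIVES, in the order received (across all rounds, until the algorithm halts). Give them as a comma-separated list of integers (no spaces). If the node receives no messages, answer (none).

Answer: 11,54,66,86

Derivation:
Round 1: pos1(id86) recv 11: drop; pos2(id33) recv 86: fwd; pos3(id66) recv 33: drop; pos4(id54) recv 66: fwd; pos0(id11) recv 54: fwd
Round 2: pos3(id66) recv 86: fwd; pos0(id11) recv 66: fwd; pos1(id86) recv 54: drop
Round 3: pos4(id54) recv 86: fwd; pos1(id86) recv 66: drop
Round 4: pos0(id11) recv 86: fwd
Round 5: pos1(id86) recv 86: ELECTED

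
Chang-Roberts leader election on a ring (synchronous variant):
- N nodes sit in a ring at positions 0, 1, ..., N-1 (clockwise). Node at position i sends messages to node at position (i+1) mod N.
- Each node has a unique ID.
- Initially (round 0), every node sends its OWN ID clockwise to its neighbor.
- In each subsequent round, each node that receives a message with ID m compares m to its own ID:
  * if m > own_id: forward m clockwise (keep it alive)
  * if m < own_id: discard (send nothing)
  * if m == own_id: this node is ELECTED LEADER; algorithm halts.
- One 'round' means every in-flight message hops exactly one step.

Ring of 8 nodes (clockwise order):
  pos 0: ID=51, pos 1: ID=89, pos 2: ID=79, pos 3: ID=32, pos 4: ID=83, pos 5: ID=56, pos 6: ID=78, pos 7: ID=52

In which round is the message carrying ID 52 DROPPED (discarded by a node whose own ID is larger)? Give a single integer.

Answer: 2

Derivation:
Round 1: pos1(id89) recv 51: drop; pos2(id79) recv 89: fwd; pos3(id32) recv 79: fwd; pos4(id83) recv 32: drop; pos5(id56) recv 83: fwd; pos6(id78) recv 56: drop; pos7(id52) recv 78: fwd; pos0(id51) recv 52: fwd
Round 2: pos3(id32) recv 89: fwd; pos4(id83) recv 79: drop; pos6(id78) recv 83: fwd; pos0(id51) recv 78: fwd; pos1(id89) recv 52: drop
Round 3: pos4(id83) recv 89: fwd; pos7(id52) recv 83: fwd; pos1(id89) recv 78: drop
Round 4: pos5(id56) recv 89: fwd; pos0(id51) recv 83: fwd
Round 5: pos6(id78) recv 89: fwd; pos1(id89) recv 83: drop
Round 6: pos7(id52) recv 89: fwd
Round 7: pos0(id51) recv 89: fwd
Round 8: pos1(id89) recv 89: ELECTED
Message ID 52 originates at pos 7; dropped at pos 1 in round 2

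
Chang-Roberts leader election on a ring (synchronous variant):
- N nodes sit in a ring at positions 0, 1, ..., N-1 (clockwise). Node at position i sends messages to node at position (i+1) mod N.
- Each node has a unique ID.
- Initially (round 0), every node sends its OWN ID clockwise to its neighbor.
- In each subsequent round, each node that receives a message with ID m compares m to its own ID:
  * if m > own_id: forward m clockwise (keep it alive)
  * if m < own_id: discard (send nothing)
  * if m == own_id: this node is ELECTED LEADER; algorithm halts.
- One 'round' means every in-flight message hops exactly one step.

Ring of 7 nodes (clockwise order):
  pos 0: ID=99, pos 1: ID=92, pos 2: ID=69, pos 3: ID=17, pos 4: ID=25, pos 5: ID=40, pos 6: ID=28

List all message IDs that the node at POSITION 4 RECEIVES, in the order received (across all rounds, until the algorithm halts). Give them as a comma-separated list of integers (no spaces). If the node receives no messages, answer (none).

Answer: 17,69,92,99

Derivation:
Round 1: pos1(id92) recv 99: fwd; pos2(id69) recv 92: fwd; pos3(id17) recv 69: fwd; pos4(id25) recv 17: drop; pos5(id40) recv 25: drop; pos6(id28) recv 40: fwd; pos0(id99) recv 28: drop
Round 2: pos2(id69) recv 99: fwd; pos3(id17) recv 92: fwd; pos4(id25) recv 69: fwd; pos0(id99) recv 40: drop
Round 3: pos3(id17) recv 99: fwd; pos4(id25) recv 92: fwd; pos5(id40) recv 69: fwd
Round 4: pos4(id25) recv 99: fwd; pos5(id40) recv 92: fwd; pos6(id28) recv 69: fwd
Round 5: pos5(id40) recv 99: fwd; pos6(id28) recv 92: fwd; pos0(id99) recv 69: drop
Round 6: pos6(id28) recv 99: fwd; pos0(id99) recv 92: drop
Round 7: pos0(id99) recv 99: ELECTED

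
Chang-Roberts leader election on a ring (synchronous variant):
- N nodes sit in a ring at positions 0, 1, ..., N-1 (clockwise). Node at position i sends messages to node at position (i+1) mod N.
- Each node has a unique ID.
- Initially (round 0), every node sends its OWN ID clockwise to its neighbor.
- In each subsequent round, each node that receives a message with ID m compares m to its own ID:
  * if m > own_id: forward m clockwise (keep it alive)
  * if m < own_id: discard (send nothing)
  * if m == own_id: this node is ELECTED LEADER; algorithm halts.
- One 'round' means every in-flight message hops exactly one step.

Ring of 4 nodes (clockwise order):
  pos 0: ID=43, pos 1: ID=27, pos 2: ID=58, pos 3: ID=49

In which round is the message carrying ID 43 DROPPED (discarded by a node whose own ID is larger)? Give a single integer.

Round 1: pos1(id27) recv 43: fwd; pos2(id58) recv 27: drop; pos3(id49) recv 58: fwd; pos0(id43) recv 49: fwd
Round 2: pos2(id58) recv 43: drop; pos0(id43) recv 58: fwd; pos1(id27) recv 49: fwd
Round 3: pos1(id27) recv 58: fwd; pos2(id58) recv 49: drop
Round 4: pos2(id58) recv 58: ELECTED
Message ID 43 originates at pos 0; dropped at pos 2 in round 2

Answer: 2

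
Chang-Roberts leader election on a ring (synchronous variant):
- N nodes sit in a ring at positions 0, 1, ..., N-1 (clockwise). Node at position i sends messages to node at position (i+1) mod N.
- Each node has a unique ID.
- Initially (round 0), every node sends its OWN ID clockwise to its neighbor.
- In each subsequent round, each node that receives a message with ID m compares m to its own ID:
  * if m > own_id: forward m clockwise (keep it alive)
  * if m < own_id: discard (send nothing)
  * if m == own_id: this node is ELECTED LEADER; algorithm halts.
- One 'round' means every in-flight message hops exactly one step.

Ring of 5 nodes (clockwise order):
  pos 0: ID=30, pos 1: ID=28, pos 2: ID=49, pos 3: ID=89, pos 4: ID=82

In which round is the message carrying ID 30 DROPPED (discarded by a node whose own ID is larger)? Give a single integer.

Answer: 2

Derivation:
Round 1: pos1(id28) recv 30: fwd; pos2(id49) recv 28: drop; pos3(id89) recv 49: drop; pos4(id82) recv 89: fwd; pos0(id30) recv 82: fwd
Round 2: pos2(id49) recv 30: drop; pos0(id30) recv 89: fwd; pos1(id28) recv 82: fwd
Round 3: pos1(id28) recv 89: fwd; pos2(id49) recv 82: fwd
Round 4: pos2(id49) recv 89: fwd; pos3(id89) recv 82: drop
Round 5: pos3(id89) recv 89: ELECTED
Message ID 30 originates at pos 0; dropped at pos 2 in round 2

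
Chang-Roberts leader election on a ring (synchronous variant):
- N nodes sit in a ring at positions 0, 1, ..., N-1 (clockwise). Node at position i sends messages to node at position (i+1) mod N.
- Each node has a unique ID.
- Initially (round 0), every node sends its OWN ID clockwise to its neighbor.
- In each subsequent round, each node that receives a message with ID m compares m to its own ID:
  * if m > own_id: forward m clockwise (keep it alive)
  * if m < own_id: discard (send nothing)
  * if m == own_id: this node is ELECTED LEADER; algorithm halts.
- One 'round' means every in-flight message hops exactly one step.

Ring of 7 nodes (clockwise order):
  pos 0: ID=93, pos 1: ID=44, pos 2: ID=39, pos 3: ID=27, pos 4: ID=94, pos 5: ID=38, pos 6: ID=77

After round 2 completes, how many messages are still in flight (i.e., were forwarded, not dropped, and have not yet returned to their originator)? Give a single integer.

Round 1: pos1(id44) recv 93: fwd; pos2(id39) recv 44: fwd; pos3(id27) recv 39: fwd; pos4(id94) recv 27: drop; pos5(id38) recv 94: fwd; pos6(id77) recv 38: drop; pos0(id93) recv 77: drop
Round 2: pos2(id39) recv 93: fwd; pos3(id27) recv 44: fwd; pos4(id94) recv 39: drop; pos6(id77) recv 94: fwd
After round 2: 3 messages still in flight

Answer: 3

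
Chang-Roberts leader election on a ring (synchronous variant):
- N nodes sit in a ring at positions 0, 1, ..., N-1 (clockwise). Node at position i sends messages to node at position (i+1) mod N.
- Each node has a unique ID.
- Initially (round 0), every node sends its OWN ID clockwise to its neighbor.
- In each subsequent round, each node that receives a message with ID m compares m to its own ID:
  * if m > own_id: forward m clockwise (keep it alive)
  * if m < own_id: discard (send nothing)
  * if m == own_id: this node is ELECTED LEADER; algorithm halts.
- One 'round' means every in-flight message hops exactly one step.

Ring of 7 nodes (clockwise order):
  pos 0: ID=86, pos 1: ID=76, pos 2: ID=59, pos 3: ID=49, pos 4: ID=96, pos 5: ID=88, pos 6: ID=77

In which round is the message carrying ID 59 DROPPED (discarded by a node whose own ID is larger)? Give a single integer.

Round 1: pos1(id76) recv 86: fwd; pos2(id59) recv 76: fwd; pos3(id49) recv 59: fwd; pos4(id96) recv 49: drop; pos5(id88) recv 96: fwd; pos6(id77) recv 88: fwd; pos0(id86) recv 77: drop
Round 2: pos2(id59) recv 86: fwd; pos3(id49) recv 76: fwd; pos4(id96) recv 59: drop; pos6(id77) recv 96: fwd; pos0(id86) recv 88: fwd
Round 3: pos3(id49) recv 86: fwd; pos4(id96) recv 76: drop; pos0(id86) recv 96: fwd; pos1(id76) recv 88: fwd
Round 4: pos4(id96) recv 86: drop; pos1(id76) recv 96: fwd; pos2(id59) recv 88: fwd
Round 5: pos2(id59) recv 96: fwd; pos3(id49) recv 88: fwd
Round 6: pos3(id49) recv 96: fwd; pos4(id96) recv 88: drop
Round 7: pos4(id96) recv 96: ELECTED
Message ID 59 originates at pos 2; dropped at pos 4 in round 2

Answer: 2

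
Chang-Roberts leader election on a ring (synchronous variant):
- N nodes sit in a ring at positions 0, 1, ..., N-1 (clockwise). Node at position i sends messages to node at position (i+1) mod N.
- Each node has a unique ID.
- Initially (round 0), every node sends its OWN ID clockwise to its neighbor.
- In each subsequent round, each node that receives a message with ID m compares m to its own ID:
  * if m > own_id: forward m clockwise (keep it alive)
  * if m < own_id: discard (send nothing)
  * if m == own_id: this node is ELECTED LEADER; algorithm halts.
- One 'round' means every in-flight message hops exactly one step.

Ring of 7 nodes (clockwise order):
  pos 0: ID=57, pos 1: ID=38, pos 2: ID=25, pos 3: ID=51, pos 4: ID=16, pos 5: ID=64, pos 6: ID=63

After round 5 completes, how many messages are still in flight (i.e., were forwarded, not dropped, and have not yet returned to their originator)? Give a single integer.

Round 1: pos1(id38) recv 57: fwd; pos2(id25) recv 38: fwd; pos3(id51) recv 25: drop; pos4(id16) recv 51: fwd; pos5(id64) recv 16: drop; pos6(id63) recv 64: fwd; pos0(id57) recv 63: fwd
Round 2: pos2(id25) recv 57: fwd; pos3(id51) recv 38: drop; pos5(id64) recv 51: drop; pos0(id57) recv 64: fwd; pos1(id38) recv 63: fwd
Round 3: pos3(id51) recv 57: fwd; pos1(id38) recv 64: fwd; pos2(id25) recv 63: fwd
Round 4: pos4(id16) recv 57: fwd; pos2(id25) recv 64: fwd; pos3(id51) recv 63: fwd
Round 5: pos5(id64) recv 57: drop; pos3(id51) recv 64: fwd; pos4(id16) recv 63: fwd
After round 5: 2 messages still in flight

Answer: 2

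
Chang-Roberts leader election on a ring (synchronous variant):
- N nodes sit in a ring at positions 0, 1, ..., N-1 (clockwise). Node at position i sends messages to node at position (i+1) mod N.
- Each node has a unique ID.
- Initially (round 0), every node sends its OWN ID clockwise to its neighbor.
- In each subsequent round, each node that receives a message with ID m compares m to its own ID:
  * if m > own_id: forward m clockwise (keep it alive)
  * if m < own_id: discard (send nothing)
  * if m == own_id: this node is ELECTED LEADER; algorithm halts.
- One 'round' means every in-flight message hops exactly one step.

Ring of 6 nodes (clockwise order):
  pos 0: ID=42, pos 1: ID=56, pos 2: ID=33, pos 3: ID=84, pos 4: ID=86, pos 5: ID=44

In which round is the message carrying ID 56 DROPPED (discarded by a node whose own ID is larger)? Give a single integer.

Answer: 2

Derivation:
Round 1: pos1(id56) recv 42: drop; pos2(id33) recv 56: fwd; pos3(id84) recv 33: drop; pos4(id86) recv 84: drop; pos5(id44) recv 86: fwd; pos0(id42) recv 44: fwd
Round 2: pos3(id84) recv 56: drop; pos0(id42) recv 86: fwd; pos1(id56) recv 44: drop
Round 3: pos1(id56) recv 86: fwd
Round 4: pos2(id33) recv 86: fwd
Round 5: pos3(id84) recv 86: fwd
Round 6: pos4(id86) recv 86: ELECTED
Message ID 56 originates at pos 1; dropped at pos 3 in round 2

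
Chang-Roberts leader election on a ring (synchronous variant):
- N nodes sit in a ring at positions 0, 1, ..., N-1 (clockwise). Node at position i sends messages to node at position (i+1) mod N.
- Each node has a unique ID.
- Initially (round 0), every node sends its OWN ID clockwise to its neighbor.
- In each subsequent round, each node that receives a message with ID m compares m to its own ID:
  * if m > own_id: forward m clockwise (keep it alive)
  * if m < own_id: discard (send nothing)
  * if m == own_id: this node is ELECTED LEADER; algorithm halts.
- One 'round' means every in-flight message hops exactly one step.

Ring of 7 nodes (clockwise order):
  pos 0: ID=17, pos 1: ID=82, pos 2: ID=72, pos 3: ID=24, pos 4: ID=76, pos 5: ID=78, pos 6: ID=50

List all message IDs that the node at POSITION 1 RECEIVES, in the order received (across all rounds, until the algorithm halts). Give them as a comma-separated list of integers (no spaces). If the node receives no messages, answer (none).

Round 1: pos1(id82) recv 17: drop; pos2(id72) recv 82: fwd; pos3(id24) recv 72: fwd; pos4(id76) recv 24: drop; pos5(id78) recv 76: drop; pos6(id50) recv 78: fwd; pos0(id17) recv 50: fwd
Round 2: pos3(id24) recv 82: fwd; pos4(id76) recv 72: drop; pos0(id17) recv 78: fwd; pos1(id82) recv 50: drop
Round 3: pos4(id76) recv 82: fwd; pos1(id82) recv 78: drop
Round 4: pos5(id78) recv 82: fwd
Round 5: pos6(id50) recv 82: fwd
Round 6: pos0(id17) recv 82: fwd
Round 7: pos1(id82) recv 82: ELECTED

Answer: 17,50,78,82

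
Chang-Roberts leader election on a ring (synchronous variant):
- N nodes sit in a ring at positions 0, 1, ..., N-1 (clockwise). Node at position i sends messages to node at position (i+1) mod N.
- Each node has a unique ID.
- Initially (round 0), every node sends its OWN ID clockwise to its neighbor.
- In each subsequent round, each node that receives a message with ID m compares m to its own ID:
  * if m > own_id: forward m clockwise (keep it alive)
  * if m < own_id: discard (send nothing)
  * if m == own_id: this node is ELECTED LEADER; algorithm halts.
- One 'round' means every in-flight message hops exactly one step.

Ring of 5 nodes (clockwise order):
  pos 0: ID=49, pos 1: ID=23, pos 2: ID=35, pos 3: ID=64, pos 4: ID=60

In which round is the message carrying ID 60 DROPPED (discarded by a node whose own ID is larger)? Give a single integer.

Answer: 4

Derivation:
Round 1: pos1(id23) recv 49: fwd; pos2(id35) recv 23: drop; pos3(id64) recv 35: drop; pos4(id60) recv 64: fwd; pos0(id49) recv 60: fwd
Round 2: pos2(id35) recv 49: fwd; pos0(id49) recv 64: fwd; pos1(id23) recv 60: fwd
Round 3: pos3(id64) recv 49: drop; pos1(id23) recv 64: fwd; pos2(id35) recv 60: fwd
Round 4: pos2(id35) recv 64: fwd; pos3(id64) recv 60: drop
Round 5: pos3(id64) recv 64: ELECTED
Message ID 60 originates at pos 4; dropped at pos 3 in round 4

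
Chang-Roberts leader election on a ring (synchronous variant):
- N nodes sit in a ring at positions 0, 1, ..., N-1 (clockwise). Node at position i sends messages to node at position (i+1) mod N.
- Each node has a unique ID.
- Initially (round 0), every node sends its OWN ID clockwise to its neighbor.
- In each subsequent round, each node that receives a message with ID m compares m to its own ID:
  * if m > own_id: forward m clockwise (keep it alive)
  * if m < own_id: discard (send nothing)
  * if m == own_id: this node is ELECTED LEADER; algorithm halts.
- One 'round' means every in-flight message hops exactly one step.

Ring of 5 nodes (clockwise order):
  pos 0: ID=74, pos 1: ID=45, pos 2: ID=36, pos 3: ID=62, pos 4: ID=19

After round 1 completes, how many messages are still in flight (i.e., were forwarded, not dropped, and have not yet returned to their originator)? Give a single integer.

Answer: 3

Derivation:
Round 1: pos1(id45) recv 74: fwd; pos2(id36) recv 45: fwd; pos3(id62) recv 36: drop; pos4(id19) recv 62: fwd; pos0(id74) recv 19: drop
After round 1: 3 messages still in flight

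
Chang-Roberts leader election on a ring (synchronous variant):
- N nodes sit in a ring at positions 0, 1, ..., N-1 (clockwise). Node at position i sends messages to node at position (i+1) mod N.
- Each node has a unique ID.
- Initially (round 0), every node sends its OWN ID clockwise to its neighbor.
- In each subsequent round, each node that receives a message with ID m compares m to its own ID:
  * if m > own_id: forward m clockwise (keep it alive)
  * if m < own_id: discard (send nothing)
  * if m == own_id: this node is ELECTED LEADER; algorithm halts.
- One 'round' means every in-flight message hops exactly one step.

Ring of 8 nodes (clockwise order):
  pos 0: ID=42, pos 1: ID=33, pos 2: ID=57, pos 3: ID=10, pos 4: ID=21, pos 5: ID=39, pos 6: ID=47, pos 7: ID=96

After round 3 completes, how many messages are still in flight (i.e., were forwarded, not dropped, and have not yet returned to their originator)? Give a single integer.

Answer: 2

Derivation:
Round 1: pos1(id33) recv 42: fwd; pos2(id57) recv 33: drop; pos3(id10) recv 57: fwd; pos4(id21) recv 10: drop; pos5(id39) recv 21: drop; pos6(id47) recv 39: drop; pos7(id96) recv 47: drop; pos0(id42) recv 96: fwd
Round 2: pos2(id57) recv 42: drop; pos4(id21) recv 57: fwd; pos1(id33) recv 96: fwd
Round 3: pos5(id39) recv 57: fwd; pos2(id57) recv 96: fwd
After round 3: 2 messages still in flight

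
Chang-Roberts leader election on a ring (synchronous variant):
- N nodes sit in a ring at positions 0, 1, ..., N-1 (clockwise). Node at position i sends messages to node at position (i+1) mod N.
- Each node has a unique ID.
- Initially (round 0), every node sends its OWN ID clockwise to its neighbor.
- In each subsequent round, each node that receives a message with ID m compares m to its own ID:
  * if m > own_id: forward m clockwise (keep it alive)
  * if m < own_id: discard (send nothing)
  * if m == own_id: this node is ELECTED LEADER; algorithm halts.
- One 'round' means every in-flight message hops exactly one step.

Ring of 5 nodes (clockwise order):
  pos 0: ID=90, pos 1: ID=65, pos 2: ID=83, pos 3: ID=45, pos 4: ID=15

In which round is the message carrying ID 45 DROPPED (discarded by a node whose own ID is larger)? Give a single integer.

Round 1: pos1(id65) recv 90: fwd; pos2(id83) recv 65: drop; pos3(id45) recv 83: fwd; pos4(id15) recv 45: fwd; pos0(id90) recv 15: drop
Round 2: pos2(id83) recv 90: fwd; pos4(id15) recv 83: fwd; pos0(id90) recv 45: drop
Round 3: pos3(id45) recv 90: fwd; pos0(id90) recv 83: drop
Round 4: pos4(id15) recv 90: fwd
Round 5: pos0(id90) recv 90: ELECTED
Message ID 45 originates at pos 3; dropped at pos 0 in round 2

Answer: 2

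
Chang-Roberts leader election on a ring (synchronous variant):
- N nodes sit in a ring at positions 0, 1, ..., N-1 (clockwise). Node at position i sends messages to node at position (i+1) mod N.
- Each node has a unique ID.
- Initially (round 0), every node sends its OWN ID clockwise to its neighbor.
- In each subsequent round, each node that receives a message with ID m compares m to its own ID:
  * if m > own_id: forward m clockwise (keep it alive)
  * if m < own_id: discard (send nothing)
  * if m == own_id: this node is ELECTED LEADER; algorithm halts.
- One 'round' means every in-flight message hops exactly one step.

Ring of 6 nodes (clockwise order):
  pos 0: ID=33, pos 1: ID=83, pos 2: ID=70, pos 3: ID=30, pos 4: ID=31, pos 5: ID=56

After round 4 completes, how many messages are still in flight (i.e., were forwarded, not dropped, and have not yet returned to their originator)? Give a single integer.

Round 1: pos1(id83) recv 33: drop; pos2(id70) recv 83: fwd; pos3(id30) recv 70: fwd; pos4(id31) recv 30: drop; pos5(id56) recv 31: drop; pos0(id33) recv 56: fwd
Round 2: pos3(id30) recv 83: fwd; pos4(id31) recv 70: fwd; pos1(id83) recv 56: drop
Round 3: pos4(id31) recv 83: fwd; pos5(id56) recv 70: fwd
Round 4: pos5(id56) recv 83: fwd; pos0(id33) recv 70: fwd
After round 4: 2 messages still in flight

Answer: 2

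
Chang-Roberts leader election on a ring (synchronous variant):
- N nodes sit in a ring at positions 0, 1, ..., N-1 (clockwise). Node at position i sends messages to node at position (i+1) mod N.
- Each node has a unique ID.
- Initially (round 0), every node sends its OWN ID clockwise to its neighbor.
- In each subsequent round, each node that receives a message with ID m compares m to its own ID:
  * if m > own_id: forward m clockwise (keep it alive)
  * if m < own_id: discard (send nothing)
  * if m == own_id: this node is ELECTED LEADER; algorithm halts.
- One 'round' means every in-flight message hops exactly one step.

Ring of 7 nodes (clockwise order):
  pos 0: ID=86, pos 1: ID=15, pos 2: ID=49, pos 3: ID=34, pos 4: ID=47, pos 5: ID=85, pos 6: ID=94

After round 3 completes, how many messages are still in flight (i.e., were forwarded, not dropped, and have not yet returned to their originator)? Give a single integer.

Answer: 2

Derivation:
Round 1: pos1(id15) recv 86: fwd; pos2(id49) recv 15: drop; pos3(id34) recv 49: fwd; pos4(id47) recv 34: drop; pos5(id85) recv 47: drop; pos6(id94) recv 85: drop; pos0(id86) recv 94: fwd
Round 2: pos2(id49) recv 86: fwd; pos4(id47) recv 49: fwd; pos1(id15) recv 94: fwd
Round 3: pos3(id34) recv 86: fwd; pos5(id85) recv 49: drop; pos2(id49) recv 94: fwd
After round 3: 2 messages still in flight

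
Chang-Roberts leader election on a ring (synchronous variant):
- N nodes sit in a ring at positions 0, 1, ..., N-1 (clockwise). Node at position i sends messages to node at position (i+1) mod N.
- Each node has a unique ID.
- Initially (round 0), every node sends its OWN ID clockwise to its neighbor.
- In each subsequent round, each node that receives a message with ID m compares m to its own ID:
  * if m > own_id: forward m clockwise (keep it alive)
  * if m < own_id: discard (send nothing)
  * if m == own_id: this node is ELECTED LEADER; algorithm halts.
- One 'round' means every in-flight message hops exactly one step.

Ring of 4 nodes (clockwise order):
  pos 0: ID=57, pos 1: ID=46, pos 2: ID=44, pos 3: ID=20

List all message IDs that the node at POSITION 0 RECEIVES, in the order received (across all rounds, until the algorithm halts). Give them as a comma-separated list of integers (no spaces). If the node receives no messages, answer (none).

Answer: 20,44,46,57

Derivation:
Round 1: pos1(id46) recv 57: fwd; pos2(id44) recv 46: fwd; pos3(id20) recv 44: fwd; pos0(id57) recv 20: drop
Round 2: pos2(id44) recv 57: fwd; pos3(id20) recv 46: fwd; pos0(id57) recv 44: drop
Round 3: pos3(id20) recv 57: fwd; pos0(id57) recv 46: drop
Round 4: pos0(id57) recv 57: ELECTED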